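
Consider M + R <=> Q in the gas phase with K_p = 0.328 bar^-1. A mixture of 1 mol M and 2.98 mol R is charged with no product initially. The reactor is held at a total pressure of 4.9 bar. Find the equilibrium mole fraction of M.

Take 1 mol M as basis and let X be its fractional conversion, so ξ = X.
Mole table: n_M = 1 − X; n_R = 2.98 − X; n_Q = X.
n_T = Σnᵢ = 3.98 − X.
y_i = n_i/n_T, p_i = y_i·P. K_p = p_Q / (p_M p_R).
Setting this equal to 0.328 bar^-1 and taking the physical root (0 < X < 1) gives X = 0.533.
Then n_M = 0.467, n_T = 3.45, so y_M = 0.136.

y_M = 0.136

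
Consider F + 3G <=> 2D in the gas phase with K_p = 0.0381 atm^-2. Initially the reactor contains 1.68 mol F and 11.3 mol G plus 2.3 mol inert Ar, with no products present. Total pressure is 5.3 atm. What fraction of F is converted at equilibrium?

Take 1.68 mol F as basis and let X be its fractional conversion, so ξ = 1.68X.
Mole table: n_F = 1.68 − 1.68X; n_G = 11.3 − 5.04X; n_D = 3.36X; n_I = 2.3 (inert).
Summing: n_T = 15.3 − 3.36X.
Mole fractions y_i = n_i/n_T; K_p = p_D^2 / (p_F p_G^3) with p_i = y_i·P.
Substituting and setting equal to 0.0381 atm^-2 gives a polynomial in X; the root in (0,1) is X = 0.521.

X = 0.521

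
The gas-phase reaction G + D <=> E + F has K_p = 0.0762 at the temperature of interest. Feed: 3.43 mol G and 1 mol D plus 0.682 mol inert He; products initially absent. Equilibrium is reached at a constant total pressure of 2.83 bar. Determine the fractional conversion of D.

X = 0.380

Basis: 1 mol D initially; let X = conversion of D. Extent ξ = X.
At extent ξ: n_G = 3.43 − X; n_D = 1 − X; n_E = X; n_F = X; n_I = 0.682 (inert).
Total moles n_T = 5.11 (Δν = 0, constant).
y_i = n_i/n_T, p_i = y_i·P. K_p = p_E p_F / (p_G p_D).
Substituting and setting equal to 0.0762 gives a polynomial in X; the root in (0,1) is X = 0.380.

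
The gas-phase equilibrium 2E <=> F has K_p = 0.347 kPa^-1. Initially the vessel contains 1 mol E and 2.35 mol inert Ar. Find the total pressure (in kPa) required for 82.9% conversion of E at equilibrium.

P = 120 kPa

Let X = conversion of E (basis 1 mol E); extent of reaction ξ = 0.5X.
Species balance: n_E = 1 − X; n_F = 0.5X; n_I = 2.35 (inert).
n_T = Σnᵢ = 3.35 − 0.5X.
K_p = p_F / (p_E^2) with p_i = (n_i/n_T)·P.
At X = 0.829: the mole-fraction product g(X) = Π y_i^ν_i = 41.61. Since K_p = g(X)·P^{-1}, P = (g/K_p)^(1/1) = (41.61/0.347)^(1/1) = 120 kPa.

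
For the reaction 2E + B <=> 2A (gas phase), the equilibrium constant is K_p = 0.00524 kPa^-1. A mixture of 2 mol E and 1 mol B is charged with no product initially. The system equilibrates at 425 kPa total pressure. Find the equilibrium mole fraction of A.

y_A = 0.321

Take 2 mol E as basis and let X be its fractional conversion, so ξ = X.
At extent ξ: n_E = 2 − 2X; n_B = 1 − X; n_A = 2X.
Total moles n_T = 3 − X.
With p_i = (n_i/n_T)P, K_p = p_A^2 / (p_E^2 p_B).
This yields a degree-3 equation in X; solving on (0,1), X = 0.415.
Then n_A = 0.83, n_T = 2.58, so y_A = 0.321.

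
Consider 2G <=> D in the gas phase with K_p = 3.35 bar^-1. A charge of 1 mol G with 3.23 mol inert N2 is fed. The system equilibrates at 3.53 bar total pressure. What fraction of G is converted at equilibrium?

X = 0.668

Take 1 mol G as basis and let X be its fractional conversion, so ξ = 0.5X.
Mole table: n_G = 1 − X; n_D = 0.5X; n_I = 3.23 (inert).
n_T = Σnᵢ = 4.23 − 0.5X.
Mole fractions y_i = n_i/n_T; K_p = p_D / (p_G^2) with p_i = y_i·P.
This yields a degree-2 equation in X; solving on (0,1), X = 0.668.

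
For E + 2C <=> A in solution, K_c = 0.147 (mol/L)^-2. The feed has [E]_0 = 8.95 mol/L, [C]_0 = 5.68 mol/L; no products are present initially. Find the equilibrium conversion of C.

X = 0.745

Let X = conversion of C; extent ξ = 5.68X/2 mol/L.
Concentrations: [E] = 8.95 − 2.84X; [C] = 5.68 − 5.68X; [A] = 2.84X.
K_c = [A] / ([E] [C]^2).
Equating to 0.147 (mol/L)^-2: the physical root is X = 0.745.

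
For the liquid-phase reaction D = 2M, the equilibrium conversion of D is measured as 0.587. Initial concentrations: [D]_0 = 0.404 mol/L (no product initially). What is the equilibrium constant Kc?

Let X = conversion of D.
Concentrations: [D] = 0.404 − 0.404X; [M] = 0.808X.
At X = 0.587: [D] = 0.167, [M] = 0.474.
Kc = [M]^2 / ([D]) = 1.35 mol/L.

Kc = 1.35 mol/L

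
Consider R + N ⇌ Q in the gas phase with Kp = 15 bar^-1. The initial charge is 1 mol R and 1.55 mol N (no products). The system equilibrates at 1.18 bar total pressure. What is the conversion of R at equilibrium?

X = 0.877

Take 1 mol R as basis and let X be its fractional conversion, so ξ = X.
Moles: n_R = 1 − X; n_N = 1.55 − X; n_Q = X.
Total moles n_T = 2.55 − X.
Mole fractions y_i = n_i/n_T; Kp = p_Q / (p_R p_N) with p_i = y_i·P.
Setting this equal to 15 bar^-1 and taking the physical root (0 < X < 1) gives X = 0.877.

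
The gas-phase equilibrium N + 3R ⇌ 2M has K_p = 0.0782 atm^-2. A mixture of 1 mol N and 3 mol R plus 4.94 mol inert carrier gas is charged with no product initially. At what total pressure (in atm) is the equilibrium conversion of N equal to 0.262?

P = 5.57 atm

Let X = conversion of N (basis 1 mol N); extent of reaction ξ = X.
Moles: n_N = 1 − X; n_R = 3 − 3X; n_M = 2X; n_I = 4.94 (inert).
Summing: n_T = 8.94 − 2X.
K_p = p_M^2 / (p_N p_R^3) with p_i = (n_i/n_T)·P.
At X = 0.262: the mole-fraction product g(X) = Π y_i^ν_i = 2.428. Since K_p = g(X)·P^{-2}, P = (g/K_p)^(1/2) = (2.428/0.0782)^(1/2) = 5.57 atm.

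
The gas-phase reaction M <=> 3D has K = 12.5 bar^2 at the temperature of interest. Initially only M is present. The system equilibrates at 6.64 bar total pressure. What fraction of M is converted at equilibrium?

X = 0.262

Take 1 mol M as basis and let X be its fractional conversion, so ξ = X.
Mole table: n_M = 1 − X; n_D = 3X.
n_T = Σnᵢ = 1 + 2X.
With p_i = (n_i/n_T)P, K = p_D^3 / (p_M).
Substituting and setting equal to 12.5 bar^2 gives a polynomial in X; the root in (0,1) is X = 0.262.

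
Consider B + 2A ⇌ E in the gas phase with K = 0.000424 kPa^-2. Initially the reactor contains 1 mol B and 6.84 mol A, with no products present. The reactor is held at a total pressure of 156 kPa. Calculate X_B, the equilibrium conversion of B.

Let X = conversion of B (basis 1 mol B); extent of reaction ξ = X.
At extent ξ: n_B = 1 − X; n_A = 6.84 − 2X; n_E = X.
Summing: n_T = 7.84 − 2X.
Mole fractions y_i = n_i/n_T; K = p_E / (p_B p_A^2) with p_i = y_i·P.
Setting this equal to 0.000424 kPa^-2 and taking the physical root (0 < X < 1) gives X = 0.878.

X = 0.878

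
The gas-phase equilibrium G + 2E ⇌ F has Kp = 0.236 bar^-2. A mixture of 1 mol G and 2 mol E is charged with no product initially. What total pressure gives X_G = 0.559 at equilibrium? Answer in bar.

P = 4.95 bar

Take 1 mol G as basis and let X be its fractional conversion, so ξ = X.
Moles: n_G = 1 − X; n_E = 2 − 2X; n_F = X.
Summing: n_T = 3 − 2X.
Kp = p_F / (p_G p_E^2) with p_i = (n_i/n_T)·P.
At X = 0.559: the mole-fraction product g(X) = Π y_i^ν_i = 5.771. Since Kp = g(X)·P^{-2}, P = (g/Kp)^(1/2) = (5.771/0.236)^(1/2) = 4.95 bar.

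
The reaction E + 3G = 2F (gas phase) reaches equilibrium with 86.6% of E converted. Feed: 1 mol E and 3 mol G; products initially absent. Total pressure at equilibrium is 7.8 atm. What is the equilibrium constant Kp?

Take 1 mol E as basis and let X be its fractional conversion, so ξ = X.
Mole table: n_E = 1 − X; n_G = 3 − 3X; n_F = 2X.
n_T = Σnᵢ = 4 − 2X.
At X = 0.866: n_E = 0.134, n_G = 0.402, n_F = 1.73, n_T = 2.27.
p_i = (n_i/n_T)·P. Kp = p_F^2 / (p_E p_G^3) = 29.1 atm^-2.

Kp = 29.1 atm^-2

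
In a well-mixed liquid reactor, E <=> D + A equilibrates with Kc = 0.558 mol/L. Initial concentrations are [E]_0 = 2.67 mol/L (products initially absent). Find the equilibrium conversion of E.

X = 0.364

Let X = conversion of E; extent ξ = 2.67·X mol/L.
Concentrations: [E] = 2.67 − 2.67X; [D] = 2.67X; [A] = 2.67X.
Kc = [D] [A] / ([E]).
Equating to 0.558 mol/L: the physical root is X = 0.364.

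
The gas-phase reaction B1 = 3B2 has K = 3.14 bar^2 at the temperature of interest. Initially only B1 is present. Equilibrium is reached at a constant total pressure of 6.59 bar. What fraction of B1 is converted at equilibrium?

X = 0.157

Let X = conversion of B1 (basis 1 mol B1); extent of reaction ξ = X.
Moles: n_B1 = 1 − X; n_B2 = 3X.
Summing: n_T = 1 + 2X.
y_i = n_i/n_T, p_i = y_i·P. K = p_B2^3 / (p_B1).
Setting this equal to 3.14 bar^2 and taking the physical root (0 < X < 1) gives X = 0.157.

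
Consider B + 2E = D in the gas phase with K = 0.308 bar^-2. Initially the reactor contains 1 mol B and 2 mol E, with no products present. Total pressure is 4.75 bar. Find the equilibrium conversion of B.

X = 0.587

Basis: 1 mol B initially; let X = conversion of B. Extent ξ = X.
At extent ξ: n_B = 1 − X; n_E = 2 − 2X; n_D = X.
Summing: n_T = 3 − 2X.
With p_i = (n_i/n_T)P, K = p_D / (p_B p_E^2).
Substituting and setting equal to 0.308 bar^-2 gives a polynomial in X; the root in (0,1) is X = 0.587.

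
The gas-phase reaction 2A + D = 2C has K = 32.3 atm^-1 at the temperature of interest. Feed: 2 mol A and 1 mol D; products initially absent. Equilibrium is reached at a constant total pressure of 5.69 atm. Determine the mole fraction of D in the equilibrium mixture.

Take 2 mol A as basis and let X be its fractional conversion, so ξ = X.
Mole table: n_A = 2 − 2X; n_D = 1 − X; n_C = 2X.
Summing: n_T = 3 − X.
With p_i = (n_i/n_T)P, K = p_C^2 / (p_A^2 p_D).
Setting this equal to 32.3 atm^-1 and taking the physical root (0 < X < 1) gives X = 0.803.
Then n_D = 0.197, n_T = 2.2, so y_D = 0.090.

y_D = 0.090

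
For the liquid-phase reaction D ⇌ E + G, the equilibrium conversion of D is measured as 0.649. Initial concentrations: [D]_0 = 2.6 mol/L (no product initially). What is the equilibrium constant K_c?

Let X = conversion of D.
Concentrations: [D] = 2.6 − 2.6X; [E] = 2.6X; [G] = 2.6X.
At X = 0.649: [D] = 0.913, [E] = 1.69, [G] = 1.69.
K_c = [E] [G] / ([D]) = 3.12 mol/L.

K_c = 3.12 mol/L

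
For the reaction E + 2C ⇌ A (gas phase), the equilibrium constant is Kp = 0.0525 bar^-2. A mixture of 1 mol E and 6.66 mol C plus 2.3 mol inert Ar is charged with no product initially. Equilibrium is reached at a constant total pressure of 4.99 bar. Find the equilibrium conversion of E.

Basis: 1 mol E initially; let X = conversion of E. Extent ξ = X.
At extent ξ: n_E = 1 − X; n_C = 6.66 − 2X; n_A = X; n_I = 2.3 (inert).
Total moles n_T = 9.96 − 2X.
With p_i = (n_i/n_T)P, Kp = p_A / (p_E p_C^2).
Equating to 0.0525 bar^-2 and solving on 0 < X < 1: X = 0.351.

X = 0.351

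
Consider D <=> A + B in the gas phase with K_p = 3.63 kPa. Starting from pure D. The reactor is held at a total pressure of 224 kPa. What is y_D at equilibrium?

Basis: 1 mol D initially; let X = conversion of D. Extent ξ = X.
Moles: n_D = 1 − X; n_A = X; n_B = X.
Summing: n_T = 1 + X.
With p_i = (n_i/n_T)P, K_p = p_A p_B / (p_D).
This yields a degree-2 equation in X; solving on (0,1), X = 0.126.
Then n_D = 0.874, n_T = 1.13, so y_D = 0.776.

y_D = 0.776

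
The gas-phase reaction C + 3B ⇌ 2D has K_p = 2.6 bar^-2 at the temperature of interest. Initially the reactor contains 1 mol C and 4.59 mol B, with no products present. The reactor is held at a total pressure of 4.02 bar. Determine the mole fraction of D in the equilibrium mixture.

y_D = 0.449

Basis: 1 mol C initially; let X = conversion of C. Extent ξ = X.
Moles: n_C = 1 − X; n_B = 4.59 − 3X; n_D = 2X.
Total moles n_T = 5.59 − 2X.
With p_i = (n_i/n_T)P, K_p = p_D^2 / (p_C p_B^3).
Setting this equal to 2.6 bar^-2 and taking the physical root (0 < X < 1) gives X = 0.866.
Then n_D = 1.73, n_T = 3.86, so y_D = 0.449.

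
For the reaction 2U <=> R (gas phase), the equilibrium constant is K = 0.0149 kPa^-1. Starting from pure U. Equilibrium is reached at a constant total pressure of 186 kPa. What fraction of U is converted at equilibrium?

Basis: 1 mol U initially; let X = conversion of U. Extent ξ = 0.5X.
Species balance: n_U = 1 − X; n_R = 0.5X.
n_T = Σnᵢ = 1 − 0.5X.
y_i = n_i/n_T, p_i = y_i·P. K = p_R / (p_U^2).
Substituting and setting equal to 0.0149 kPa^-1 gives a polynomial in X; the root in (0,1) is X = 0.712.

X = 0.712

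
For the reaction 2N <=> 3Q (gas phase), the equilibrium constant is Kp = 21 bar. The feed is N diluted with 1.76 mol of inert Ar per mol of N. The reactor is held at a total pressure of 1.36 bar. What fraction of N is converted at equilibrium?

Let X = conversion of N (basis 1 mol N); extent of reaction ξ = 0.5X.
Mole table: n_N = 1 − X; n_Q = 1.5X; n_I = 1.76 (inert).
Total moles n_T = 2.76 + 0.5X.
With p_i = (n_i/n_T)P, Kp = p_Q^3 / (p_N^2).
Setting this equal to 21 bar and taking the physical root (0 < X < 1) gives X = 0.809.

X = 0.809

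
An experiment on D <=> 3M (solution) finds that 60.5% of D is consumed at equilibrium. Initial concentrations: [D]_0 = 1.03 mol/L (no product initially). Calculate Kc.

Let X = conversion of D.
Concentrations: [D] = 1.03 − 1.03X; [M] = 3.09X.
At X = 0.605: [D] = 0.407, [M] = 1.87.
Kc = [M]^3 / ([D]) = 16.1 (mol/L)^2.

Kc = 16.1 (mol/L)^2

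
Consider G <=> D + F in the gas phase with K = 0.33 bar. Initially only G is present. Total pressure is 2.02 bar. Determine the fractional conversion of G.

Let X = conversion of G (basis 1 mol G); extent of reaction ξ = X.
Species balance: n_G = 1 − X; n_D = X; n_F = X.
Summing: n_T = 1 + X.
y_i = n_i/n_T, p_i = y_i·P. K = p_D p_F / (p_G).
Substituting and setting equal to 0.33 bar gives a polynomial in X; the root in (0,1) is X = 0.375.

X = 0.375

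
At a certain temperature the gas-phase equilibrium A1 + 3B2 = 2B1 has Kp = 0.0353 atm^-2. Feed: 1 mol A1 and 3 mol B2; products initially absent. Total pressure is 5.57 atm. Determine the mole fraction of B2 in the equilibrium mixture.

Take 1 mol A1 as basis and let X be its fractional conversion, so ξ = X.
Mole table: n_A1 = 1 − X; n_B2 = 3 − 3X; n_B1 = 2X.
n_T = Σnᵢ = 4 − 2X.
Mole fractions y_i = n_i/n_T; Kp = p_B1^2 / (p_A1 p_B2^3) with p_i = y_i·P.
Substituting and setting equal to 0.0353 atm^-2 gives a polynomial in X; the root in (0,1) is X = 0.349.
Then n_B2 = 1.95, n_T = 3.3, so y_B2 = 0.591.

y_B2 = 0.591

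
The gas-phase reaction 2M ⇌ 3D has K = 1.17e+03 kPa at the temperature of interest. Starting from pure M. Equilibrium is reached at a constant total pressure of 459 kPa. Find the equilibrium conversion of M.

X = 0.567

Take 1 mol M as basis and let X be its fractional conversion, so ξ = 0.5X.
Mole table: n_M = 1 − X; n_D = 1.5X.
Summing: n_T = 1 + 0.5X.
y_i = n_i/n_T, p_i = y_i·P. K = p_D^3 / (p_M^2).
Substituting and setting equal to 1.17e+03 kPa gives a polynomial in X; the root in (0,1) is X = 0.567.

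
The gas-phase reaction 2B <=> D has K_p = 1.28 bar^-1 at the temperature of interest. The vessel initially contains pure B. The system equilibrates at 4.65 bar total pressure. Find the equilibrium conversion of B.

Basis: 1 mol B initially; let X = conversion of B. Extent ξ = 0.5X.
Species balance: n_B = 1 − X; n_D = 0.5X.
Total moles n_T = 1 − 0.5X.
Mole fractions y_i = n_i/n_T; K_p = p_D / (p_B^2) with p_i = y_i·P.
This yields a degree-2 equation in X; solving on (0,1), X = 0.799.

X = 0.799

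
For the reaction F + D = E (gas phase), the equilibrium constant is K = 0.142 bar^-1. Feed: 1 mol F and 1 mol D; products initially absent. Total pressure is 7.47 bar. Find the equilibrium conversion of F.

X = 0.303

Take 1 mol F as basis and let X be its fractional conversion, so ξ = X.
Mole table: n_F = 1 − X; n_D = 1 − X; n_E = X.
Summing: n_T = 2 − X.
y_i = n_i/n_T, p_i = y_i·P. K = p_E / (p_F p_D).
Setting this equal to 0.142 bar^-1 and taking the physical root (0 < X < 1) gives X = 0.303.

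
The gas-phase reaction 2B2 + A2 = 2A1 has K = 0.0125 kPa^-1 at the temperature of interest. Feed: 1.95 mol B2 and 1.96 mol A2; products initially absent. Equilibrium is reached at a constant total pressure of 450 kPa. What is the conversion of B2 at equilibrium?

Basis: 1.95 mol B2 initially; let X = conversion of B2. Extent ξ = 0.975X.
Species balance: n_B2 = 1.95 − 1.95X; n_A2 = 1.96 − 0.975X; n_A1 = 1.95X.
Summing: n_T = 3.91 − 0.975X.
Mole fractions y_i = n_i/n_T; K = p_A1^2 / (p_B2^2 p_A2) with p_i = y_i·P.
Equating to 0.0125 kPa^-1 and solving on 0 < X < 1: X = 0.604.

X = 0.604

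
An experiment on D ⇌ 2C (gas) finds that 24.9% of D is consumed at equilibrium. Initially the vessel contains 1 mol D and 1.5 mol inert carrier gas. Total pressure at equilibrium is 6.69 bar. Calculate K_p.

Let X = conversion of D (basis 1 mol D); extent of reaction ξ = X.
At extent ξ: n_D = 1 − X; n_C = 2X; n_I = 1.5 (inert).
Total moles n_T = 2.5 + X.
At X = 0.249: n_D = 0.751, n_C = 0.498, n_T = 2.75.
p_i = (n_i/n_T)·P. K_p = p_C^2 / (p_D) = 0.804 bar.

K_p = 0.804 bar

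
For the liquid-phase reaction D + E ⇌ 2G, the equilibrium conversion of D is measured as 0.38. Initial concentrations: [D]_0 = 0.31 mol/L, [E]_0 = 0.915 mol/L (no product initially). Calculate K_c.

Let X = conversion of D.
Concentrations: [D] = 0.31 − 0.31X; [E] = 0.915 − 0.31X; [G] = 0.62X.
At X = 0.38: [D] = 0.192, [E] = 0.797, [G] = 0.236.
K_c = [G]^2 / ([D] [E]) = 0.362.

K_c = 0.362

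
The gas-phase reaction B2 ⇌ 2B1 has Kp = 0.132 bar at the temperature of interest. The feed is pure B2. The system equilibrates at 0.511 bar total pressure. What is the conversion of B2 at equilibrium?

X = 0.246

Let X = conversion of B2 (basis 1 mol B2); extent of reaction ξ = X.
At extent ξ: n_B2 = 1 − X; n_B1 = 2X.
Summing: n_T = 1 + X.
y_i = n_i/n_T, p_i = y_i·P. Kp = p_B1^2 / (p_B2).
Setting this equal to 0.132 bar and taking the physical root (0 < X < 1) gives X = 0.246.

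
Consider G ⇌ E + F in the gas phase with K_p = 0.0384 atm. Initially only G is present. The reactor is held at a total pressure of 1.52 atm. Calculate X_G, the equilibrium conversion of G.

Take 1 mol G as basis and let X be its fractional conversion, so ξ = X.
Mole table: n_G = 1 − X; n_E = X; n_F = X.
Total moles n_T = 1 + X.
y_i = n_i/n_T, p_i = y_i·P. K_p = p_E p_F / (p_G).
Substituting and setting equal to 0.0384 atm gives a polynomial in X; the root in (0,1) is X = 0.157.

X = 0.157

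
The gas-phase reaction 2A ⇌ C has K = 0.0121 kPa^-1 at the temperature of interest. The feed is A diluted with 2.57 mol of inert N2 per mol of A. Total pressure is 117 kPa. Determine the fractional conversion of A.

Let X = conversion of A (basis 1 mol A); extent of reaction ξ = 0.5X.
At extent ξ: n_A = 1 − X; n_C = 0.5X; n_I = 2.57 (inert).
Total moles n_T = 3.57 − 0.5X.
With p_i = (n_i/n_T)P, K = p_C / (p_A^2).
Setting this equal to 0.0121 kPa^-1 and taking the physical root (0 < X < 1) gives X = 0.351.

X = 0.351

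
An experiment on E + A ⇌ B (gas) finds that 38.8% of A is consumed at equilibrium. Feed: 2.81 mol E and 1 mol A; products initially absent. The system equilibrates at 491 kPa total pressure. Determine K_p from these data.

Take 1 mol A as basis and let X be its fractional conversion, so ξ = X.
Species balance: n_E = 2.81 − X; n_A = 1 − X; n_B = X.
Summing: n_T = 3.81 − X.
At X = 0.388: n_E = 2.42, n_A = 0.612, n_B = 0.388, n_T = 3.42.
p_i = (n_i/n_T)·P. K_p = p_B / (p_E p_A) = 0.00182 kPa^-1.

K_p = 0.00182 kPa^-1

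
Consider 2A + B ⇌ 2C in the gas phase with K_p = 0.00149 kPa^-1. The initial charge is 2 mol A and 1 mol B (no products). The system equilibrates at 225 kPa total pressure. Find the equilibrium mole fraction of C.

Take 2 mol A as basis and let X be its fractional conversion, so ξ = X.
Moles: n_A = 2 − 2X; n_B = 1 − X; n_C = 2X.
Total moles n_T = 3 − X.
y_i = n_i/n_T, p_i = y_i·P. K_p = p_C^2 / (p_A^2 p_B).
Substituting and setting equal to 0.00149 kPa^-1 gives a polynomial in X; the root in (0,1) is X = 0.234.
Then n_C = 0.467, n_T = 2.77, so y_C = 0.169.

y_C = 0.169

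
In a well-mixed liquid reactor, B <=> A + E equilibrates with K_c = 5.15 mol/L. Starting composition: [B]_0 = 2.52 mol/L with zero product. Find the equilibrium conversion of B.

X = 0.735

Let X = conversion of B; extent ξ = 2.52·X mol/L.
Concentrations: [B] = 2.52 − 2.52X; [A] = 2.52X; [E] = 2.52X.
K_c = [A] [E] / ([B]).
Setting equal to 5.15 and solving for X on (0,1) gives X = 0.735.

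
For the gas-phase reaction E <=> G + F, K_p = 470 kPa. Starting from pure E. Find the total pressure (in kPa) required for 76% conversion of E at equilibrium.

Take 1 mol E as basis and let X be its fractional conversion, so ξ = X.
Moles: n_E = 1 − X; n_G = X; n_F = X.
Summing: n_T = 1 + X.
K_p = p_G p_F / (p_E) with p_i = (n_i/n_T)·P.
At X = 0.76: the mole-fraction product g(X) = Π y_i^ν_i = 1.367. Since K_p = g(X)·P^{1}, P = (K_p/g)^(1/1) = (470/1.367)^(1/1) = 344 kPa.

P = 344 kPa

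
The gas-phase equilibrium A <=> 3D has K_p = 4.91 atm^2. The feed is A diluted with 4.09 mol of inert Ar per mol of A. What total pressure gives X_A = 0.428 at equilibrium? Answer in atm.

P = 6.85 atm

Basis: 1 mol A initially; let X = conversion of A. Extent ξ = X.
At extent ξ: n_A = 1 − X; n_D = 3X; n_I = 4.09 (inert).
Summing: n_T = 5.09 + 2X.
K_p = p_D^3 / (p_A) with p_i = (n_i/n_T)·P.
At X = 0.428: the mole-fraction product g(X) = Π y_i^ν_i = 0.1047. Since K_p = g(X)·P^{2}, P = (K_p/g)^(1/2) = (4.91/0.1047)^(1/2) = 6.85 atm.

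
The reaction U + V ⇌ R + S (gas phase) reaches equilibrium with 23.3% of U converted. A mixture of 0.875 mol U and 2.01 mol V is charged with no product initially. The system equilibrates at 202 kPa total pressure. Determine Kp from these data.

Kp = 0.0343

Take 0.875 mol U as basis and let X be its fractional conversion, so ξ = 0.875X.
Moles: n_U = 0.875 − 0.875X; n_V = 2.01 − 0.875X; n_R = 0.875X; n_S = 0.875X.
Total moles n_T = 2.88 (Δν = 0, constant).
At X = 0.233: n_U = 0.671, n_V = 1.81, n_R = 0.204, n_S = 0.204, n_T = 2.88.
p_i = (n_i/n_T)·P. Kp = p_R p_S / (p_U p_V) = 0.0343.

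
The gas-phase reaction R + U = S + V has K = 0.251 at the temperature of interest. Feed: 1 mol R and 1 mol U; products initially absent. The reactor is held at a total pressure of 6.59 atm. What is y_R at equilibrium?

y_R = 0.333

Let X = conversion of R (basis 1 mol R); extent of reaction ξ = X.
Species balance: n_R = 1 − X; n_U = 1 − X; n_S = X; n_V = X.
Total moles n_T = 2 (Δν = 0, constant).
With p_i = (n_i/n_T)P, K = p_S p_V / (p_R p_U).
Substituting and setting equal to 0.251 gives a polynomial in X; the root in (0,1) is X = 0.334.
Then n_R = 0.666, n_T = 2, so y_R = 0.333.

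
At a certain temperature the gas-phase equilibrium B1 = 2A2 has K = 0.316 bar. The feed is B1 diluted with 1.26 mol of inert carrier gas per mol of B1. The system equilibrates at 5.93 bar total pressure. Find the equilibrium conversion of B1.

X = 0.164

Basis: 1 mol B1 initially; let X = conversion of B1. Extent ξ = X.
Moles: n_B1 = 1 − X; n_A2 = 2X; n_I = 1.26 (inert).
n_T = Σnᵢ = 2.26 + X.
y_i = n_i/n_T, p_i = y_i·P. K = p_A2^2 / (p_B1).
This yields a degree-2 equation in X; solving on (0,1), X = 0.164.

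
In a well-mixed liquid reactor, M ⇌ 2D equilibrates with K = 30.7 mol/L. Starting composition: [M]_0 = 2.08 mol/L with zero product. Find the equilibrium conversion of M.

Let X = conversion of M; extent ξ = 2.08·X mol/L.
Concentrations: [M] = 2.08 − 2.08X; [D] = 4.16X.
K = [D]^2 / ([M]).
Equating to 30.7 mol/L: the physical root is X = 0.818.

X = 0.818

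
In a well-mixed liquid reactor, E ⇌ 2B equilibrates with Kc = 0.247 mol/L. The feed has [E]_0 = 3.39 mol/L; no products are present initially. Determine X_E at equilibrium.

Let X = conversion of E; extent ξ = 3.39·X mol/L.
Concentrations: [E] = 3.39 − 3.39X; [B] = 6.78X.
Kc = [B]^2 / ([E]).
Solving Kc = 0.247 for X ∈ (0,1): X = 0.126.

X = 0.126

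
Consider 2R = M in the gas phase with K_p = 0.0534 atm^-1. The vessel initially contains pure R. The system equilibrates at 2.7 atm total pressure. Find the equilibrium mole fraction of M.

y_M = 0.113

Basis: 1 mol R initially; let X = conversion of R. Extent ξ = 0.5X.
Mole table: n_R = 1 − X; n_M = 0.5X.
n_T = Σnᵢ = 1 − 0.5X.
y_i = n_i/n_T, p_i = y_i·P. K_p = p_M / (p_R^2).
Equating to 0.0534 atm^-1 and solving on 0 < X < 1: X = 0.204.
Then n_M = 0.102, n_T = 0.898, so y_M = 0.113.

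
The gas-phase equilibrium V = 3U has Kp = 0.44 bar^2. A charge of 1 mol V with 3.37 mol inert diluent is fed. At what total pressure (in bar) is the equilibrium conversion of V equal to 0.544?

P = 1.17 bar

Take 1 mol V as basis and let X be its fractional conversion, so ξ = X.
Mole table: n_V = 1 − X; n_U = 3X; n_I = 3.37 (inert).
Total moles n_T = 4.37 + 2X.
Kp = p_U^3 / (p_V) with p_i = (n_i/n_T)·P.
At X = 0.544: the mole-fraction product g(X) = Π y_i^ν_i = 0.32. Since Kp = g(X)·P^{2}, P = (Kp/g)^(1/2) = (0.44/0.32)^(1/2) = 1.17 bar.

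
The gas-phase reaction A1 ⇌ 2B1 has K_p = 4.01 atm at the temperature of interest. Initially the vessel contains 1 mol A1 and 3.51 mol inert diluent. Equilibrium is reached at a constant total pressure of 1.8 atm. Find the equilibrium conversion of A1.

X = 0.789

Let X = conversion of A1 (basis 1 mol A1); extent of reaction ξ = X.
At extent ξ: n_A1 = 1 − X; n_B1 = 2X; n_I = 3.51 (inert).
n_T = Σnᵢ = 4.51 + X.
Mole fractions y_i = n_i/n_T; K_p = p_B1^2 / (p_A1) with p_i = y_i·P.
This yields a degree-2 equation in X; solving on (0,1), X = 0.789.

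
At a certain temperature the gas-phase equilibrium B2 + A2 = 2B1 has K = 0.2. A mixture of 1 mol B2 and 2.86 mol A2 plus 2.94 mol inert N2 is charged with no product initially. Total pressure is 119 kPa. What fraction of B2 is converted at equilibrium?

Let X = conversion of B2 (basis 1 mol B2); extent of reaction ξ = X.
Mole table: n_B2 = 1 − X; n_A2 = 2.86 − X; n_B1 = 2X; n_I = 2.94 (inert).
n_T stays at 6.8 (no change in mole number).
With p_i = (n_i/n_T)P, K = p_B1^2 / (p_B2 p_A2).
This yields a degree-2 equation in X; solving on (0,1), X = 0.299.

X = 0.299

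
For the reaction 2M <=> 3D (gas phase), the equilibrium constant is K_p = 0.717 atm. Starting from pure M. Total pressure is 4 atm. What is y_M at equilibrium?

Let X = conversion of M (basis 1 mol M); extent of reaction ξ = 0.5X.
At extent ξ: n_M = 1 − X; n_D = 1.5X.
n_T = Σnᵢ = 1 + 0.5X.
Mole fractions y_i = n_i/n_T; K_p = p_D^3 / (p_M^2) with p_i = y_i·P.
Setting this equal to 0.717 atm and taking the physical root (0 < X < 1) gives X = 0.308.
Then n_M = 0.692, n_T = 1.15, so y_M = 0.599.

y_M = 0.599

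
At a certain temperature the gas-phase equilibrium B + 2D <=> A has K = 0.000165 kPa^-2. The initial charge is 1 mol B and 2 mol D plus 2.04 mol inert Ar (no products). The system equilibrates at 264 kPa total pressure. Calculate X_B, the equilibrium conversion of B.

Basis: 1 mol B initially; let X = conversion of B. Extent ξ = X.
Moles: n_B = 1 − X; n_D = 2 − 2X; n_A = X; n_I = 2.04 (inert).
Summing: n_T = 5.04 − 2X.
y_i = n_i/n_T, p_i = y_i·P. K = p_A / (p_B p_D^2).
Setting this equal to 0.000165 kPa^-2 and taking the physical root (0 < X < 1) gives X = 0.449.

X = 0.449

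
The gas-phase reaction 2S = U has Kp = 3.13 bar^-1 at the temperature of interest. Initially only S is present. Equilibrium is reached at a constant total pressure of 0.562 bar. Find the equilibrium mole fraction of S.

y_S = 0.522

Take 1 mol S as basis and let X be its fractional conversion, so ξ = 0.5X.
Moles: n_S = 1 − X; n_U = 0.5X.
n_T = Σnᵢ = 1 − 0.5X.
With p_i = (n_i/n_T)P, Kp = p_U / (p_S^2).
This yields a degree-2 equation in X; solving on (0,1), X = 0.647.
Then n_S = 0.353, n_T = 0.676, so y_S = 0.522.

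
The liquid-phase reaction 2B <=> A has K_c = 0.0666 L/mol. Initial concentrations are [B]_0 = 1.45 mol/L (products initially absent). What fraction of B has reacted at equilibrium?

X = 0.142

Let X = conversion of B; extent ξ = 1.45X/2 mol/L.
Concentrations: [B] = 1.45 − 1.45X; [A] = 0.725X.
K_c = [A] / ([B]^2).
Equating to 0.0666 L/mol: the physical root is X = 0.142.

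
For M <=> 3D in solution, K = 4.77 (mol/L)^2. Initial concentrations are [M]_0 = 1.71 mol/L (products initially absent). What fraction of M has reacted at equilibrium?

Let X = conversion of M; extent ξ = 1.71·X mol/L.
Concentrations: [M] = 1.71 − 1.71X; [D] = 5.13X.
K = [D]^3 / ([M]).
Equating to 4.77 (mol/L)^2: the physical root is X = 0.341.

X = 0.341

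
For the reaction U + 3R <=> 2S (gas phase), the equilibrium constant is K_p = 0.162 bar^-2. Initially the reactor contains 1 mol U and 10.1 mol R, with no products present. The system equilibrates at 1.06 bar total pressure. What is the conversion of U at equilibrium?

Let X = conversion of U (basis 1 mol U); extent of reaction ξ = X.
Moles: n_U = 1 − X; n_R = 10.1 − 3X; n_S = 2X.
n_T = Σnᵢ = 11.1 − 2X.
With p_i = (n_i/n_T)P, K_p = p_S^2 / (p_U p_R^3).
Substituting and setting equal to 0.162 bar^-2 gives a polynomial in X; the root in (0,1) is X = 0.417.

X = 0.417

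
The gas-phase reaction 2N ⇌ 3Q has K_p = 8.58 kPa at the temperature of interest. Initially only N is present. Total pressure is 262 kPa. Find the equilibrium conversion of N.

X = 0.191

Basis: 1 mol N initially; let X = conversion of N. Extent ξ = 0.5X.
Species balance: n_N = 1 − X; n_Q = 1.5X.
n_T = Σnᵢ = 1 + 0.5X.
y_i = n_i/n_T, p_i = y_i·P. K_p = p_Q^3 / (p_N^2).
This yields a degree-3 equation in X; solving on (0,1), X = 0.191.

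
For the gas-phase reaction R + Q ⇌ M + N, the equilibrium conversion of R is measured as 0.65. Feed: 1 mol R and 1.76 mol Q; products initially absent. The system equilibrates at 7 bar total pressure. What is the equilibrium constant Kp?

Take 1 mol R as basis and let X be its fractional conversion, so ξ = X.
Mole table: n_R = 1 − X; n_Q = 1.76 − X; n_M = X; n_N = X.
n_T stays at 2.76 (no change in mole number).
At X = 0.65: n_R = 0.35, n_Q = 1.11, n_M = 0.65, n_N = 0.65, n_T = 2.76.
p_i = (n_i/n_T)·P. Kp = p_M p_N / (p_R p_Q) = 1.09.

Kp = 1.09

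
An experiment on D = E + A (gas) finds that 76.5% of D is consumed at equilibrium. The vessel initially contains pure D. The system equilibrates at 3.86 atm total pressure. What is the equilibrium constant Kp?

Kp = 5.45 atm

Take 1 mol D as basis and let X be its fractional conversion, so ξ = X.
Species balance: n_D = 1 − X; n_E = X; n_A = X.
Summing: n_T = 1 + X.
At X = 0.765: n_D = 0.235, n_E = 0.765, n_A = 0.765, n_T = 1.77.
p_i = (n_i/n_T)·P. Kp = p_E p_A / (p_D) = 5.45 atm.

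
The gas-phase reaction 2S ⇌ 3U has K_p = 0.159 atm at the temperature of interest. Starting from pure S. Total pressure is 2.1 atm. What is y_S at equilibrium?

y_S = 0.675

Basis: 1 mol S initially; let X = conversion of S. Extent ξ = 0.5X.
Moles: n_S = 1 − X; n_U = 1.5X.
Summing: n_T = 1 + 0.5X.
Mole fractions y_i = n_i/n_T; K_p = p_U^3 / (p_S^2) with p_i = y_i·P.
This yields a degree-3 equation in X; solving on (0,1), X = 0.243.
Then n_S = 0.757, n_T = 1.12, so y_S = 0.675.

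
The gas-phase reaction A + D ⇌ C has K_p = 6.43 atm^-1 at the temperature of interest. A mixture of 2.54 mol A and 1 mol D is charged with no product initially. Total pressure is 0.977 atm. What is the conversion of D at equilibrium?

X = 0.800

Take 1 mol D as basis and let X be its fractional conversion, so ξ = X.
Moles: n_A = 2.54 − X; n_D = 1 − X; n_C = X.
Total moles n_T = 3.54 − X.
y_i = n_i/n_T, p_i = y_i·P. K_p = p_C / (p_A p_D).
Equating to 6.43 atm^-1 and solving on 0 < X < 1: X = 0.800.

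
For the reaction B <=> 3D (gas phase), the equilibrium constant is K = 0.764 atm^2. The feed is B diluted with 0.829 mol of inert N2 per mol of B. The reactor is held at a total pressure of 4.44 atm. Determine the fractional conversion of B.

Let X = conversion of B (basis 1 mol B); extent of reaction ξ = X.
At extent ξ: n_B = 1 − X; n_D = 3X; n_I = 0.829 (inert).
Summing: n_T = 1.83 + 2X.
Mole fractions y_i = n_i/n_T; K = p_D^3 / (p_B) with p_i = y_i·P.
Equating to 0.764 atm^2 and solving on 0 < X < 1: X = 0.178.

X = 0.178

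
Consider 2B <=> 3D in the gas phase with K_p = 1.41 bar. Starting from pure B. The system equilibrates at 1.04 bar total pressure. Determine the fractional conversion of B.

X = 0.500

Take 1 mol B as basis and let X be its fractional conversion, so ξ = 0.5X.
At extent ξ: n_B = 1 − X; n_D = 1.5X.
n_T = Σnᵢ = 1 + 0.5X.
With p_i = (n_i/n_T)P, K_p = p_D^3 / (p_B^2).
Substituting and setting equal to 1.41 bar gives a polynomial in X; the root in (0,1) is X = 0.500.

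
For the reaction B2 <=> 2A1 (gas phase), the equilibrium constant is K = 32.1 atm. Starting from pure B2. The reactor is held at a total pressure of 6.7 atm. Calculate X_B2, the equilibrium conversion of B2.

X = 0.738

Let X = conversion of B2 (basis 1 mol B2); extent of reaction ξ = X.
At extent ξ: n_B2 = 1 − X; n_A1 = 2X.
n_T = Σnᵢ = 1 + X.
With p_i = (n_i/n_T)P, K = p_A1^2 / (p_B2).
Substituting and setting equal to 32.1 atm gives a polynomial in X; the root in (0,1) is X = 0.738.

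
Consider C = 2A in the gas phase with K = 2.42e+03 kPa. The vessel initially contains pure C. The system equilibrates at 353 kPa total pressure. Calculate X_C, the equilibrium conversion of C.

X = 0.795

Take 1 mol C as basis and let X be its fractional conversion, so ξ = X.
Moles: n_C = 1 − X; n_A = 2X.
Summing: n_T = 1 + X.
With p_i = (n_i/n_T)P, K = p_A^2 / (p_C).
Setting this equal to 2.42e+03 kPa and taking the physical root (0 < X < 1) gives X = 0.795.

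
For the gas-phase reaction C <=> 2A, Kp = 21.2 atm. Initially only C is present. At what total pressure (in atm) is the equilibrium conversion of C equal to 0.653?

P = 7.13 atm

Basis: 1 mol C initially; let X = conversion of C. Extent ξ = X.
Species balance: n_C = 1 − X; n_A = 2X.
n_T = Σnᵢ = 1 + X.
Kp = p_A^2 / (p_C) with p_i = (n_i/n_T)·P.
At X = 0.653: the mole-fraction product g(X) = Π y_i^ν_i = 2.974. Since Kp = g(X)·P^{1}, P = (Kp/g)^(1/1) = (21.2/2.974)^(1/1) = 7.13 atm.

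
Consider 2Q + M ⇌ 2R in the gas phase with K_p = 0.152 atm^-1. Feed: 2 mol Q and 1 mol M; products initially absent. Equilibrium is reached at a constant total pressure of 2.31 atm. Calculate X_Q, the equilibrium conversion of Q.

Basis: 2 mol Q initially; let X = conversion of Q. Extent ξ = X.
At extent ξ: n_Q = 2 − 2X; n_M = 1 − X; n_R = 2X.
Total moles n_T = 3 − X.
With p_i = (n_i/n_T)P, K_p = p_R^2 / (p_Q^2 p_M).
This yields a degree-3 equation in X; solving on (0,1), X = 0.237.

X = 0.237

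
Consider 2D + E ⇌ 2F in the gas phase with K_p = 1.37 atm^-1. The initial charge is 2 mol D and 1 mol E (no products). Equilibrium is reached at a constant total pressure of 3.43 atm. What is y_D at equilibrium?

y_D = 0.404

Let X = conversion of D (basis 2 mol D); extent of reaction ξ = X.
Species balance: n_D = 2 − 2X; n_E = 1 − X; n_F = 2X.
n_T = Σnᵢ = 3 − X.
y_i = n_i/n_T, p_i = y_i·P. K_p = p_F^2 / (p_D^2 p_E).
This yields a degree-3 equation in X; solving on (0,1), X = 0.494.
Then n_D = 1.01, n_T = 2.51, so y_D = 0.404.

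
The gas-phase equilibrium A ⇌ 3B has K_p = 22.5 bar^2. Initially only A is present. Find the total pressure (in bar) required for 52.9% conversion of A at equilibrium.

Take 1 mol A as basis and let X be its fractional conversion, so ξ = X.
Moles: n_A = 1 − X; n_B = 3X.
Total moles n_T = 1 + 2X.
K_p = p_B^3 / (p_A) with p_i = (n_i/n_T)·P.
At X = 0.529: the mole-fraction product g(X) = Π y_i^ν_i = 2.004. Since K_p = g(X)·P^{2}, P = (K_p/g)^(1/2) = (22.5/2.004)^(1/2) = 3.35 bar.

P = 3.35 bar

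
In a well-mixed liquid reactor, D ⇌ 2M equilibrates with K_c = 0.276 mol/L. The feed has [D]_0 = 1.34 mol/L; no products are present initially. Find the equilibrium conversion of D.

X = 0.203

Let X = conversion of D; extent ξ = 1.34·X mol/L.
Concentrations: [D] = 1.34 − 1.34X; [M] = 2.68X.
K_c = [M]^2 / ([D]).
Setting equal to 0.276 and solving for X on (0,1) gives X = 0.203.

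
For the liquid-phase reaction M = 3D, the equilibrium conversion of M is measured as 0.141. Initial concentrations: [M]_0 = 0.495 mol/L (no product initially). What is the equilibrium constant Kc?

Let X = conversion of M.
Concentrations: [M] = 0.495 − 0.495X; [D] = 1.48X.
At X = 0.141: [M] = 0.425, [D] = 0.209.
Kc = [D]^3 / ([M]) = 0.0216 (mol/L)^2.

Kc = 0.0216 (mol/L)^2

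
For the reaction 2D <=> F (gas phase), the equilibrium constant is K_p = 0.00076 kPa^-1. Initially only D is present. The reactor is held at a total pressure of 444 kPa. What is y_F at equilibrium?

y_F = 0.210

Basis: 1 mol D initially; let X = conversion of D. Extent ξ = 0.5X.
At extent ξ: n_D = 1 − X; n_F = 0.5X.
Summing: n_T = 1 − 0.5X.
With p_i = (n_i/n_T)P, K_p = p_F / (p_D^2).
Setting this equal to 0.00076 kPa^-1 and taking the physical root (0 < X < 1) gives X = 0.348.
Then n_F = 0.174, n_T = 0.826, so y_F = 0.210.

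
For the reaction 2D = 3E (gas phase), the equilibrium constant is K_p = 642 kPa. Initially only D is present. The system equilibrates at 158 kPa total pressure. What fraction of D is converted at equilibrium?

Let X = conversion of D (basis 1 mol D); extent of reaction ξ = 0.5X.
Mole table: n_D = 1 − X; n_E = 1.5X.
n_T = Σnᵢ = 1 + 0.5X.
y_i = n_i/n_T, p_i = y_i·P. K_p = p_E^3 / (p_D^2).
This yields a degree-3 equation in X; solving on (0,1), X = 0.615.

X = 0.615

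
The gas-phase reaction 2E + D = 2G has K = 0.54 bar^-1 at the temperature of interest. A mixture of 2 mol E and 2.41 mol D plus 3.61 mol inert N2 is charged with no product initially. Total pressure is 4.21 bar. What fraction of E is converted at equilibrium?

Let X = conversion of E (basis 2 mol E); extent of reaction ξ = X.
Moles: n_E = 2 − 2X; n_D = 2.41 − X; n_G = 2X; n_I = 3.61 (inert).
Summing: n_T = 8.02 − X.
Mole fractions y_i = n_i/n_T; K = p_G^2 / (p_E^2 p_D) with p_i = y_i·P.
Setting this equal to 0.54 bar^-1 and taking the physical root (0 < X < 1) gives X = 0.435.

X = 0.435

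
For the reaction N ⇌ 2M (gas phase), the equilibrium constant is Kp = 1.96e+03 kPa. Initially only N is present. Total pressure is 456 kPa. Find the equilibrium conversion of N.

X = 0.720

Let X = conversion of N (basis 1 mol N); extent of reaction ξ = X.
Mole table: n_N = 1 − X; n_M = 2X.
n_T = Σnᵢ = 1 + X.
y_i = n_i/n_T, p_i = y_i·P. Kp = p_M^2 / (p_N).
Setting this equal to 1.96e+03 kPa and taking the physical root (0 < X < 1) gives X = 0.720.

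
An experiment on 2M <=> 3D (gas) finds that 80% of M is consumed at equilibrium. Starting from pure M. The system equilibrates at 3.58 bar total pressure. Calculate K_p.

K_p = 110 bar

Basis: 1 mol M initially; let X = conversion of M. Extent ξ = 0.5X.
Species balance: n_M = 1 − X; n_D = 1.5X.
n_T = Σnᵢ = 1 + 0.5X.
At X = 0.8: n_M = 0.2, n_D = 1.2, n_T = 1.4.
p_i = (n_i/n_T)·P. K_p = p_D^3 / (p_M^2) = 110 bar.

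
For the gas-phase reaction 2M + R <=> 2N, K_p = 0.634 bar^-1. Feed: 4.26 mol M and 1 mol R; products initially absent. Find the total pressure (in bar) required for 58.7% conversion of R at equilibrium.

P = 2.58 bar

Let X = conversion of R (basis 1 mol R); extent of reaction ξ = X.
Species balance: n_M = 4.26 − 2X; n_R = 1 − X; n_N = 2X.
n_T = Σnᵢ = 5.26 − X.
K_p = p_N^2 / (p_M^2 p_R) with p_i = (n_i/n_T)·P.
At X = 0.587: the mole-fraction product g(X) = Π y_i^ν_i = 1.638. Since K_p = g(X)·P^{-1}, P = (g/K_p)^(1/1) = (1.638/0.634)^(1/1) = 2.58 bar.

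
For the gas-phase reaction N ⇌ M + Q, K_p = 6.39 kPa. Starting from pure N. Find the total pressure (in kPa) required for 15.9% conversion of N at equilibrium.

Let X = conversion of N (basis 1 mol N); extent of reaction ξ = X.
Species balance: n_N = 1 − X; n_M = X; n_Q = X.
n_T = Σnᵢ = 1 + X.
K_p = p_M p_Q / (p_N) with p_i = (n_i/n_T)·P.
At X = 0.159: the mole-fraction product g(X) = Π y_i^ν_i = 0.02594. Since K_p = g(X)·P^{1}, P = (K_p/g)^(1/1) = (6.39/0.02594)^(1/1) = 246 kPa.

P = 246 kPa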